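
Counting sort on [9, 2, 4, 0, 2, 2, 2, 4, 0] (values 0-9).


Input: [9, 2, 4, 0, 2, 2, 2, 4, 0]
Counts: [2, 0, 4, 0, 2, 0, 0, 0, 0, 1]

Sorted: [0, 0, 2, 2, 2, 2, 4, 4, 9]


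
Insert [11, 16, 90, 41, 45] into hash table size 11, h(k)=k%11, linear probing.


Insert 11: h=0 -> slot 0
Insert 16: h=5 -> slot 5
Insert 90: h=2 -> slot 2
Insert 41: h=8 -> slot 8
Insert 45: h=1 -> slot 1

Table: [11, 45, 90, None, None, 16, None, None, 41, None, None]


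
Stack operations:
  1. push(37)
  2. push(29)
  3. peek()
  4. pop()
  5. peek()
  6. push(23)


push(37) -> [37]
push(29) -> [37, 29]
peek()->29
pop()->29, [37]
peek()->37
push(23) -> [37, 23]

Final stack: [37, 23]


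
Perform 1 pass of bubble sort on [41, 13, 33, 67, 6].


Initial: [41, 13, 33, 67, 6]
Pass 1: [13, 33, 41, 6, 67] (3 swaps)

After 1 pass: [13, 33, 41, 6, 67]


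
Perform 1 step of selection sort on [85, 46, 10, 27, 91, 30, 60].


Initial: [85, 46, 10, 27, 91, 30, 60]
Step 1: min=10 at 2
  Swap: [10, 46, 85, 27, 91, 30, 60]

After 1 step: [10, 46, 85, 27, 91, 30, 60]


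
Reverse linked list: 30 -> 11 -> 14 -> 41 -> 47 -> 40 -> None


Step 1: curr=30, set curr.next=prev(None) | reversed so far: 30
Step 2: curr=11, set curr.next=prev(30) | reversed so far: 11 -> 30
Step 3: curr=14, set curr.next=prev(11) | reversed so far: 14 -> 11 -> 30
Step 4: curr=41, set curr.next=prev(14) | reversed so far: 41 -> 14 -> 11 -> 30
Step 5: curr=47, set curr.next=prev(41) | reversed so far: 47 -> 41 -> 14 -> 11 -> 30
Step 6: curr=40, set curr.next=prev(47) | reversed so far: 40 -> 47 -> 41 -> 14 -> 11 -> 30

40 -> 47 -> 41 -> 14 -> 11 -> 30 -> None


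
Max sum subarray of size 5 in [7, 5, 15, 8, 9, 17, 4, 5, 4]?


[0:5]: 44
[1:6]: 54
[2:7]: 53
[3:8]: 43
[4:9]: 39

Max: 54 at [1:6]


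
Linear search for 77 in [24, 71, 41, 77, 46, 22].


i=0: 24!=77
i=1: 71!=77
i=2: 41!=77
i=3: 77==77 found!

Found at 3, 4 comps


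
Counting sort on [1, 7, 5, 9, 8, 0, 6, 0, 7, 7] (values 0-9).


Input: [1, 7, 5, 9, 8, 0, 6, 0, 7, 7]
Counts: [2, 1, 0, 0, 0, 1, 1, 3, 1, 1]

Sorted: [0, 0, 1, 5, 6, 7, 7, 7, 8, 9]


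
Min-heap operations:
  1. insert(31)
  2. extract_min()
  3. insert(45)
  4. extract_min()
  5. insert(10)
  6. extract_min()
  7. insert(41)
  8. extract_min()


insert(31) -> [31]
extract_min()->31, []
insert(45) -> [45]
extract_min()->45, []
insert(10) -> [10]
extract_min()->10, []
insert(41) -> [41]
extract_min()->41, []

Final heap: []


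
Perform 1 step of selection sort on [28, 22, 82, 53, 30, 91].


Initial: [28, 22, 82, 53, 30, 91]
Step 1: min=22 at 1
  Swap: [22, 28, 82, 53, 30, 91]

After 1 step: [22, 28, 82, 53, 30, 91]


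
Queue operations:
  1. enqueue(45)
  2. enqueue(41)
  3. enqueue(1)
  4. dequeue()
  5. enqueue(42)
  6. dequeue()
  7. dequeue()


enqueue(45) -> [45]
enqueue(41) -> [45, 41]
enqueue(1) -> [45, 41, 1]
dequeue()->45, [41, 1]
enqueue(42) -> [41, 1, 42]
dequeue()->41, [1, 42]
dequeue()->1, [42]

Final queue: [42]


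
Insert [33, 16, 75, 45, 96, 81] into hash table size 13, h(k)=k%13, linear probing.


Insert 33: h=7 -> slot 7
Insert 16: h=3 -> slot 3
Insert 75: h=10 -> slot 10
Insert 45: h=6 -> slot 6
Insert 96: h=5 -> slot 5
Insert 81: h=3, 1 probes -> slot 4

Table: [None, None, None, 16, 81, 96, 45, 33, None, None, 75, None, None]


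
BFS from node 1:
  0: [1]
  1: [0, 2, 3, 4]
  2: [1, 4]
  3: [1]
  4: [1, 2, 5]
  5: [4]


Visit 1, enqueue [0, 2, 3, 4]
Visit 0, enqueue []
Visit 2, enqueue []
Visit 3, enqueue []
Visit 4, enqueue [5]
Visit 5, enqueue []

BFS order: [1, 0, 2, 3, 4, 5]


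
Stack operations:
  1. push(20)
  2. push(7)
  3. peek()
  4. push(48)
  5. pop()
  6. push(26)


push(20) -> [20]
push(7) -> [20, 7]
peek()->7
push(48) -> [20, 7, 48]
pop()->48, [20, 7]
push(26) -> [20, 7, 26]

Final stack: [20, 7, 26]


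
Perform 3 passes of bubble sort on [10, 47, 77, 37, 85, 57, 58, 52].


Initial: [10, 47, 77, 37, 85, 57, 58, 52]
Pass 1: [10, 47, 37, 77, 57, 58, 52, 85] (4 swaps)
Pass 2: [10, 37, 47, 57, 58, 52, 77, 85] (4 swaps)
Pass 3: [10, 37, 47, 57, 52, 58, 77, 85] (1 swaps)

After 3 passes: [10, 37, 47, 57, 52, 58, 77, 85]


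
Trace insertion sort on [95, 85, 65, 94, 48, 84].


Initial: [95, 85, 65, 94, 48, 84]
Insert 85: [85, 95, 65, 94, 48, 84]
Insert 65: [65, 85, 95, 94, 48, 84]
Insert 94: [65, 85, 94, 95, 48, 84]
Insert 48: [48, 65, 85, 94, 95, 84]
Insert 84: [48, 65, 84, 85, 94, 95]

Sorted: [48, 65, 84, 85, 94, 95]


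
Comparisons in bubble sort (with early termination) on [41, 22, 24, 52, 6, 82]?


Algorithm: bubble sort (with early termination)
Input: [41, 22, 24, 52, 6, 82]
Sorted: [6, 22, 24, 41, 52, 82]

15


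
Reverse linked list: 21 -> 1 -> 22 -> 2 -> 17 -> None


Step 1: curr=21, set curr.next=prev(None) | reversed so far: 21
Step 2: curr=1, set curr.next=prev(21) | reversed so far: 1 -> 21
Step 3: curr=22, set curr.next=prev(1) | reversed so far: 22 -> 1 -> 21
Step 4: curr=2, set curr.next=prev(22) | reversed so far: 2 -> 22 -> 1 -> 21
Step 5: curr=17, set curr.next=prev(2) | reversed so far: 17 -> 2 -> 22 -> 1 -> 21

17 -> 2 -> 22 -> 1 -> 21 -> None


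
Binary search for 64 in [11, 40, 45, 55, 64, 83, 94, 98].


Step 1: lo=0, hi=7, mid=3, val=55
Step 2: lo=4, hi=7, mid=5, val=83
Step 3: lo=4, hi=4, mid=4, val=64

Found at index 4


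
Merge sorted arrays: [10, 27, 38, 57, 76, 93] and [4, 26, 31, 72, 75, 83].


Take 4 from B
Take 10 from A
Take 26 from B
Take 27 from A
Take 31 from B
Take 38 from A
Take 57 from A
Take 72 from B
Take 75 from B
Take 76 from A
Take 83 from B

Merged: [4, 10, 26, 27, 31, 38, 57, 72, 75, 76, 83, 93]


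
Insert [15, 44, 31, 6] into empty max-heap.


Insert 15: [15]
Insert 44: [44, 15]
Insert 31: [44, 15, 31]
Insert 6: [44, 15, 31, 6]

Final heap: [44, 15, 31, 6]


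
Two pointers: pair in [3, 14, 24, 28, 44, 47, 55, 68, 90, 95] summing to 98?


lo=0(3)+hi=9(95)=98

Yes: 3+95=98


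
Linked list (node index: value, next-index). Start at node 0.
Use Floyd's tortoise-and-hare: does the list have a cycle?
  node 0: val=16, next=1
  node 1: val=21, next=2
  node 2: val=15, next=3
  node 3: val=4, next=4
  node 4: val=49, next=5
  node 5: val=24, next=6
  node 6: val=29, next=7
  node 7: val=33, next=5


Floyd's tortoise (slow, +1) and hare (fast, +2):
  init: slow=0, fast=0
  step 1: slow=1, fast=2
  step 2: slow=2, fast=4
  step 3: slow=3, fast=6
  step 4: slow=4, fast=5
  step 5: slow=5, fast=7
  step 6: slow=6, fast=6
  slow == fast at node 6: cycle detected

Cycle: yes


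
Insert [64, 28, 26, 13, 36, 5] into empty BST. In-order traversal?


Insert 64: root
Insert 28: L from 64
Insert 26: L from 64 -> L from 28
Insert 13: L from 64 -> L from 28 -> L from 26
Insert 36: L from 64 -> R from 28
Insert 5: L from 64 -> L from 28 -> L from 26 -> L from 13

In-order: [5, 13, 26, 28, 36, 64]


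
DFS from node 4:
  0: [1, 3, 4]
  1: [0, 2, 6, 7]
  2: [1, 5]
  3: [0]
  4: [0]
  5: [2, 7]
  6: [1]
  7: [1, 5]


Visit 4, push [0]
Visit 0, push [3, 1]
Visit 1, push [7, 6, 2]
Visit 2, push [5]
Visit 5, push [7]
Visit 7, push []
Visit 6, push []
Visit 3, push []

DFS order: [4, 0, 1, 2, 5, 7, 6, 3]


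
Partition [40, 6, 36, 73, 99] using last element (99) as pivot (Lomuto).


Pivot: 99
  40 <= 99: advance i (no swap)
  6 <= 99: advance i (no swap)
  36 <= 99: advance i (no swap)
  73 <= 99: advance i (no swap)
Place pivot at 4: [40, 6, 36, 73, 99]

Partitioned: [40, 6, 36, 73, 99]


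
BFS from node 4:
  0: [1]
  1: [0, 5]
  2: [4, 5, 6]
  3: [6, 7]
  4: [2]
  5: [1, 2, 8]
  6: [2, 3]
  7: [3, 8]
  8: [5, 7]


Visit 4, enqueue [2]
Visit 2, enqueue [5, 6]
Visit 5, enqueue [1, 8]
Visit 6, enqueue [3]
Visit 1, enqueue [0]
Visit 8, enqueue [7]
Visit 3, enqueue []
Visit 0, enqueue []
Visit 7, enqueue []

BFS order: [4, 2, 5, 6, 1, 8, 3, 0, 7]


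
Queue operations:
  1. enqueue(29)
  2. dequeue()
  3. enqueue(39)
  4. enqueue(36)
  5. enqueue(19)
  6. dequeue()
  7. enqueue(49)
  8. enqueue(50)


enqueue(29) -> [29]
dequeue()->29, []
enqueue(39) -> [39]
enqueue(36) -> [39, 36]
enqueue(19) -> [39, 36, 19]
dequeue()->39, [36, 19]
enqueue(49) -> [36, 19, 49]
enqueue(50) -> [36, 19, 49, 50]

Final queue: [36, 19, 49, 50]


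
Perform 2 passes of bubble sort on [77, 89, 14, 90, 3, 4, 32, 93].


Initial: [77, 89, 14, 90, 3, 4, 32, 93]
Pass 1: [77, 14, 89, 3, 4, 32, 90, 93] (4 swaps)
Pass 2: [14, 77, 3, 4, 32, 89, 90, 93] (4 swaps)

After 2 passes: [14, 77, 3, 4, 32, 89, 90, 93]


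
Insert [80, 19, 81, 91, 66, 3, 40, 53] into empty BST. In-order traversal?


Insert 80: root
Insert 19: L from 80
Insert 81: R from 80
Insert 91: R from 80 -> R from 81
Insert 66: L from 80 -> R from 19
Insert 3: L from 80 -> L from 19
Insert 40: L from 80 -> R from 19 -> L from 66
Insert 53: L from 80 -> R from 19 -> L from 66 -> R from 40

In-order: [3, 19, 40, 53, 66, 80, 81, 91]


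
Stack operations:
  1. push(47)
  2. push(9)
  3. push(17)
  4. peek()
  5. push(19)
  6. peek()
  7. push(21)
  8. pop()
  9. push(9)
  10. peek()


push(47) -> [47]
push(9) -> [47, 9]
push(17) -> [47, 9, 17]
peek()->17
push(19) -> [47, 9, 17, 19]
peek()->19
push(21) -> [47, 9, 17, 19, 21]
pop()->21, [47, 9, 17, 19]
push(9) -> [47, 9, 17, 19, 9]
peek()->9

Final stack: [47, 9, 17, 19, 9]


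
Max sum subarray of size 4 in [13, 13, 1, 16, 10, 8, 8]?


[0:4]: 43
[1:5]: 40
[2:6]: 35
[3:7]: 42

Max: 43 at [0:4]


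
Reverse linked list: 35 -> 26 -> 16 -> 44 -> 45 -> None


Step 1: curr=35, set curr.next=prev(None) | reversed so far: 35
Step 2: curr=26, set curr.next=prev(35) | reversed so far: 26 -> 35
Step 3: curr=16, set curr.next=prev(26) | reversed so far: 16 -> 26 -> 35
Step 4: curr=44, set curr.next=prev(16) | reversed so far: 44 -> 16 -> 26 -> 35
Step 5: curr=45, set curr.next=prev(44) | reversed so far: 45 -> 44 -> 16 -> 26 -> 35

45 -> 44 -> 16 -> 26 -> 35 -> None


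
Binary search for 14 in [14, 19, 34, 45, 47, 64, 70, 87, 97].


Step 1: lo=0, hi=8, mid=4, val=47
Step 2: lo=0, hi=3, mid=1, val=19
Step 3: lo=0, hi=0, mid=0, val=14

Found at index 0


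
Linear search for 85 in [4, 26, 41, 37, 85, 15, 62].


i=0: 4!=85
i=1: 26!=85
i=2: 41!=85
i=3: 37!=85
i=4: 85==85 found!

Found at 4, 5 comps


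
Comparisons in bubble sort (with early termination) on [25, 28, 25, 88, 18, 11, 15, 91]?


Algorithm: bubble sort (with early termination)
Input: [25, 28, 25, 88, 18, 11, 15, 91]
Sorted: [11, 15, 18, 25, 25, 28, 88, 91]

27


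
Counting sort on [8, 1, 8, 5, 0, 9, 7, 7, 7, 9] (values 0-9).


Input: [8, 1, 8, 5, 0, 9, 7, 7, 7, 9]
Counts: [1, 1, 0, 0, 0, 1, 0, 3, 2, 2]

Sorted: [0, 1, 5, 7, 7, 7, 8, 8, 9, 9]


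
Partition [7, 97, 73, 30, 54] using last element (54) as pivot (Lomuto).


Pivot: 54
  7 <= 54: advance i (no swap)
  30 <= 54: swap -> [7, 30, 73, 97, 54]
Place pivot at 2: [7, 30, 54, 97, 73]

Partitioned: [7, 30, 54, 97, 73]


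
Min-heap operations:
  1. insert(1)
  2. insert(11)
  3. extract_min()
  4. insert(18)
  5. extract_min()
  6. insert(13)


insert(1) -> [1]
insert(11) -> [1, 11]
extract_min()->1, [11]
insert(18) -> [11, 18]
extract_min()->11, [18]
insert(13) -> [13, 18]

Final heap: [13, 18]


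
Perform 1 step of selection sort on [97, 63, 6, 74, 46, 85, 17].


Initial: [97, 63, 6, 74, 46, 85, 17]
Step 1: min=6 at 2
  Swap: [6, 63, 97, 74, 46, 85, 17]

After 1 step: [6, 63, 97, 74, 46, 85, 17]


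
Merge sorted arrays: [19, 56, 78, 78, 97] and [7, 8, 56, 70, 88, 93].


Take 7 from B
Take 8 from B
Take 19 from A
Take 56 from A
Take 56 from B
Take 70 from B
Take 78 from A
Take 78 from A
Take 88 from B
Take 93 from B

Merged: [7, 8, 19, 56, 56, 70, 78, 78, 88, 93, 97]


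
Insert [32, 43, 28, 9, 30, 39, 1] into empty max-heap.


Insert 32: [32]
Insert 43: [43, 32]
Insert 28: [43, 32, 28]
Insert 9: [43, 32, 28, 9]
Insert 30: [43, 32, 28, 9, 30]
Insert 39: [43, 32, 39, 9, 30, 28]
Insert 1: [43, 32, 39, 9, 30, 28, 1]

Final heap: [43, 32, 39, 9, 30, 28, 1]


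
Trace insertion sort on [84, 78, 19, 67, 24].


Initial: [84, 78, 19, 67, 24]
Insert 78: [78, 84, 19, 67, 24]
Insert 19: [19, 78, 84, 67, 24]
Insert 67: [19, 67, 78, 84, 24]
Insert 24: [19, 24, 67, 78, 84]

Sorted: [19, 24, 67, 78, 84]


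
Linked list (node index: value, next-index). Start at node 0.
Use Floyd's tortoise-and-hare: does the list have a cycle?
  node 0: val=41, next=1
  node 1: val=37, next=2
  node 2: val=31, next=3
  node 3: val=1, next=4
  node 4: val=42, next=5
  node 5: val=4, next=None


Floyd's tortoise (slow, +1) and hare (fast, +2):
  init: slow=0, fast=0
  step 1: slow=1, fast=2
  step 2: slow=2, fast=4
  step 3: fast 4->5->None, no cycle

Cycle: no


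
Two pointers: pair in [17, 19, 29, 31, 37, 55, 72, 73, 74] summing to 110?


lo=0(17)+hi=8(74)=91
lo=1(19)+hi=8(74)=93
lo=2(29)+hi=8(74)=103
lo=3(31)+hi=8(74)=105
lo=4(37)+hi=8(74)=111
lo=4(37)+hi=7(73)=110

Yes: 37+73=110


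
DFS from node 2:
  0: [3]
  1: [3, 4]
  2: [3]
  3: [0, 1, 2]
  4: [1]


Visit 2, push [3]
Visit 3, push [1, 0]
Visit 0, push []
Visit 1, push [4]
Visit 4, push []

DFS order: [2, 3, 0, 1, 4]


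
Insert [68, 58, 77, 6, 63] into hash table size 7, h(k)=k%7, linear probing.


Insert 68: h=5 -> slot 5
Insert 58: h=2 -> slot 2
Insert 77: h=0 -> slot 0
Insert 6: h=6 -> slot 6
Insert 63: h=0, 1 probes -> slot 1

Table: [77, 63, 58, None, None, 68, 6]


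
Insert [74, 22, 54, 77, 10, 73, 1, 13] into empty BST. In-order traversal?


Insert 74: root
Insert 22: L from 74
Insert 54: L from 74 -> R from 22
Insert 77: R from 74
Insert 10: L from 74 -> L from 22
Insert 73: L from 74 -> R from 22 -> R from 54
Insert 1: L from 74 -> L from 22 -> L from 10
Insert 13: L from 74 -> L from 22 -> R from 10

In-order: [1, 10, 13, 22, 54, 73, 74, 77]


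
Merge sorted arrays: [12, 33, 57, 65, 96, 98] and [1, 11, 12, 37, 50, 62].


Take 1 from B
Take 11 from B
Take 12 from A
Take 12 from B
Take 33 from A
Take 37 from B
Take 50 from B
Take 57 from A
Take 62 from B

Merged: [1, 11, 12, 12, 33, 37, 50, 57, 62, 65, 96, 98]


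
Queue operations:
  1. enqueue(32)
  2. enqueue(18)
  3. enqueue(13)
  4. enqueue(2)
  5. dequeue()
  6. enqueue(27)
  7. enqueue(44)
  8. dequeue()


enqueue(32) -> [32]
enqueue(18) -> [32, 18]
enqueue(13) -> [32, 18, 13]
enqueue(2) -> [32, 18, 13, 2]
dequeue()->32, [18, 13, 2]
enqueue(27) -> [18, 13, 2, 27]
enqueue(44) -> [18, 13, 2, 27, 44]
dequeue()->18, [13, 2, 27, 44]

Final queue: [13, 2, 27, 44]


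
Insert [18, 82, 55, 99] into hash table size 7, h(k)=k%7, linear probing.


Insert 18: h=4 -> slot 4
Insert 82: h=5 -> slot 5
Insert 55: h=6 -> slot 6
Insert 99: h=1 -> slot 1

Table: [None, 99, None, None, 18, 82, 55]


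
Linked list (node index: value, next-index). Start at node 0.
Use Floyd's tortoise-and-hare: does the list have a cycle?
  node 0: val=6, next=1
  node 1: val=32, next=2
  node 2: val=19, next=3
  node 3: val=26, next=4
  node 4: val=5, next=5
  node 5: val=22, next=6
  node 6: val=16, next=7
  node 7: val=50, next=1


Floyd's tortoise (slow, +1) and hare (fast, +2):
  init: slow=0, fast=0
  step 1: slow=1, fast=2
  step 2: slow=2, fast=4
  step 3: slow=3, fast=6
  step 4: slow=4, fast=1
  step 5: slow=5, fast=3
  step 6: slow=6, fast=5
  step 7: slow=7, fast=7
  slow == fast at node 7: cycle detected

Cycle: yes


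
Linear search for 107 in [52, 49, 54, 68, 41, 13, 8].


i=0: 52!=107
i=1: 49!=107
i=2: 54!=107
i=3: 68!=107
i=4: 41!=107
i=5: 13!=107
i=6: 8!=107

Not found, 7 comps


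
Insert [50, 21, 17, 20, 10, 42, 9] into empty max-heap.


Insert 50: [50]
Insert 21: [50, 21]
Insert 17: [50, 21, 17]
Insert 20: [50, 21, 17, 20]
Insert 10: [50, 21, 17, 20, 10]
Insert 42: [50, 21, 42, 20, 10, 17]
Insert 9: [50, 21, 42, 20, 10, 17, 9]

Final heap: [50, 21, 42, 20, 10, 17, 9]


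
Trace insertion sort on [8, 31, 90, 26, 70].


Initial: [8, 31, 90, 26, 70]
Insert 31: [8, 31, 90, 26, 70]
Insert 90: [8, 31, 90, 26, 70]
Insert 26: [8, 26, 31, 90, 70]
Insert 70: [8, 26, 31, 70, 90]

Sorted: [8, 26, 31, 70, 90]


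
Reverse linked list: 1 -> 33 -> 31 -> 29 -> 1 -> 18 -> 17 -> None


Step 1: curr=1, set curr.next=prev(None) | reversed so far: 1
Step 2: curr=33, set curr.next=prev(1) | reversed so far: 33 -> 1
Step 3: curr=31, set curr.next=prev(33) | reversed so far: 31 -> 33 -> 1
Step 4: curr=29, set curr.next=prev(31) | reversed so far: 29 -> 31 -> 33 -> 1
Step 5: curr=1, set curr.next=prev(29) | reversed so far: 1 -> 29 -> 31 -> 33 -> 1
Step 6: curr=18, set curr.next=prev(1) | reversed so far: 18 -> 1 -> 29 -> 31 -> 33 -> 1
Step 7: curr=17, set curr.next=prev(18) | reversed so far: 17 -> 18 -> 1 -> 29 -> 31 -> 33 -> 1

17 -> 18 -> 1 -> 29 -> 31 -> 33 -> 1 -> None


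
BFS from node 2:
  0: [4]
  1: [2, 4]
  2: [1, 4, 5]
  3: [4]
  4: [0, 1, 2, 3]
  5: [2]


Visit 2, enqueue [1, 4, 5]
Visit 1, enqueue []
Visit 4, enqueue [0, 3]
Visit 5, enqueue []
Visit 0, enqueue []
Visit 3, enqueue []

BFS order: [2, 1, 4, 5, 0, 3]


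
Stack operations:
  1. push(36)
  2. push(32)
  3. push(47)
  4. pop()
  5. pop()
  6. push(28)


push(36) -> [36]
push(32) -> [36, 32]
push(47) -> [36, 32, 47]
pop()->47, [36, 32]
pop()->32, [36]
push(28) -> [36, 28]

Final stack: [36, 28]


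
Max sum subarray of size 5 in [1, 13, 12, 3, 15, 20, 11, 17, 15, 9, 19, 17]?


[0:5]: 44
[1:6]: 63
[2:7]: 61
[3:8]: 66
[4:9]: 78
[5:10]: 72
[6:11]: 71
[7:12]: 77

Max: 78 at [4:9]


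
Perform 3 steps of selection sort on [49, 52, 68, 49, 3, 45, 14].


Initial: [49, 52, 68, 49, 3, 45, 14]
Step 1: min=3 at 4
  Swap: [3, 52, 68, 49, 49, 45, 14]
Step 2: min=14 at 6
  Swap: [3, 14, 68, 49, 49, 45, 52]
Step 3: min=45 at 5
  Swap: [3, 14, 45, 49, 49, 68, 52]

After 3 steps: [3, 14, 45, 49, 49, 68, 52]


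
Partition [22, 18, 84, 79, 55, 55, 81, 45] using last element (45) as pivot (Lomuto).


Pivot: 45
  22 <= 45: advance i (no swap)
  18 <= 45: advance i (no swap)
Place pivot at 2: [22, 18, 45, 79, 55, 55, 81, 84]

Partitioned: [22, 18, 45, 79, 55, 55, 81, 84]


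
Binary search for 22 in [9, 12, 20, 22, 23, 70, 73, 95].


Step 1: lo=0, hi=7, mid=3, val=22

Found at index 3


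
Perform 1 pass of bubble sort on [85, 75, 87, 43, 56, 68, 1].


Initial: [85, 75, 87, 43, 56, 68, 1]
Pass 1: [75, 85, 43, 56, 68, 1, 87] (5 swaps)

After 1 pass: [75, 85, 43, 56, 68, 1, 87]


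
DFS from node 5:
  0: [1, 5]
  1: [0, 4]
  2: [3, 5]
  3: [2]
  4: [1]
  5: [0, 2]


Visit 5, push [2, 0]
Visit 0, push [1]
Visit 1, push [4]
Visit 4, push []
Visit 2, push [3]
Visit 3, push []

DFS order: [5, 0, 1, 4, 2, 3]


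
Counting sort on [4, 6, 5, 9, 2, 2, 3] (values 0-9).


Input: [4, 6, 5, 9, 2, 2, 3]
Counts: [0, 0, 2, 1, 1, 1, 1, 0, 0, 1]

Sorted: [2, 2, 3, 4, 5, 6, 9]


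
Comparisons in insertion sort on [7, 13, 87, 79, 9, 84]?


Algorithm: insertion sort
Input: [7, 13, 87, 79, 9, 84]
Sorted: [7, 9, 13, 79, 84, 87]

10


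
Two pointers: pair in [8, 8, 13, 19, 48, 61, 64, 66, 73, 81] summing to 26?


lo=0(8)+hi=9(81)=89
lo=0(8)+hi=8(73)=81
lo=0(8)+hi=7(66)=74
lo=0(8)+hi=6(64)=72
lo=0(8)+hi=5(61)=69
lo=0(8)+hi=4(48)=56
lo=0(8)+hi=3(19)=27
lo=0(8)+hi=2(13)=21
lo=1(8)+hi=2(13)=21

No pair found


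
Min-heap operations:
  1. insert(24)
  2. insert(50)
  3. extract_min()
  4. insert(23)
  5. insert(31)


insert(24) -> [24]
insert(50) -> [24, 50]
extract_min()->24, [50]
insert(23) -> [23, 50]
insert(31) -> [23, 50, 31]

Final heap: [23, 50, 31]


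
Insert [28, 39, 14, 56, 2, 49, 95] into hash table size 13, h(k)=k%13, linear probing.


Insert 28: h=2 -> slot 2
Insert 39: h=0 -> slot 0
Insert 14: h=1 -> slot 1
Insert 56: h=4 -> slot 4
Insert 2: h=2, 1 probes -> slot 3
Insert 49: h=10 -> slot 10
Insert 95: h=4, 1 probes -> slot 5

Table: [39, 14, 28, 2, 56, 95, None, None, None, None, 49, None, None]


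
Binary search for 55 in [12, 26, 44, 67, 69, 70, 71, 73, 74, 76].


Step 1: lo=0, hi=9, mid=4, val=69
Step 2: lo=0, hi=3, mid=1, val=26
Step 3: lo=2, hi=3, mid=2, val=44
Step 4: lo=3, hi=3, mid=3, val=67

Not found


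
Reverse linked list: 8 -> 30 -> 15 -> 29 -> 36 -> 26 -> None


Step 1: curr=8, set curr.next=prev(None) | reversed so far: 8
Step 2: curr=30, set curr.next=prev(8) | reversed so far: 30 -> 8
Step 3: curr=15, set curr.next=prev(30) | reversed so far: 15 -> 30 -> 8
Step 4: curr=29, set curr.next=prev(15) | reversed so far: 29 -> 15 -> 30 -> 8
Step 5: curr=36, set curr.next=prev(29) | reversed so far: 36 -> 29 -> 15 -> 30 -> 8
Step 6: curr=26, set curr.next=prev(36) | reversed so far: 26 -> 36 -> 29 -> 15 -> 30 -> 8

26 -> 36 -> 29 -> 15 -> 30 -> 8 -> None


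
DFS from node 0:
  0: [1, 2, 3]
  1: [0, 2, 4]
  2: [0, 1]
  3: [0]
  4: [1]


Visit 0, push [3, 2, 1]
Visit 1, push [4, 2]
Visit 2, push []
Visit 4, push []
Visit 3, push []

DFS order: [0, 1, 2, 4, 3]


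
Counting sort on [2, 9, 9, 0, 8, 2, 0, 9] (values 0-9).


Input: [2, 9, 9, 0, 8, 2, 0, 9]
Counts: [2, 0, 2, 0, 0, 0, 0, 0, 1, 3]

Sorted: [0, 0, 2, 2, 8, 9, 9, 9]


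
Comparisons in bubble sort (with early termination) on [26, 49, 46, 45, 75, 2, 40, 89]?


Algorithm: bubble sort (with early termination)
Input: [26, 49, 46, 45, 75, 2, 40, 89]
Sorted: [2, 26, 40, 45, 46, 49, 75, 89]

27


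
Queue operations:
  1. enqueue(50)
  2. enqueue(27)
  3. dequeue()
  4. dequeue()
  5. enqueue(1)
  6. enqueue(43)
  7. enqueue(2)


enqueue(50) -> [50]
enqueue(27) -> [50, 27]
dequeue()->50, [27]
dequeue()->27, []
enqueue(1) -> [1]
enqueue(43) -> [1, 43]
enqueue(2) -> [1, 43, 2]

Final queue: [1, 43, 2]


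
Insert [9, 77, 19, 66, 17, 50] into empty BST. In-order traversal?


Insert 9: root
Insert 77: R from 9
Insert 19: R from 9 -> L from 77
Insert 66: R from 9 -> L from 77 -> R from 19
Insert 17: R from 9 -> L from 77 -> L from 19
Insert 50: R from 9 -> L from 77 -> R from 19 -> L from 66

In-order: [9, 17, 19, 50, 66, 77]


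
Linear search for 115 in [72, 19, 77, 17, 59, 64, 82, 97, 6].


i=0: 72!=115
i=1: 19!=115
i=2: 77!=115
i=3: 17!=115
i=4: 59!=115
i=5: 64!=115
i=6: 82!=115
i=7: 97!=115
i=8: 6!=115

Not found, 9 comps


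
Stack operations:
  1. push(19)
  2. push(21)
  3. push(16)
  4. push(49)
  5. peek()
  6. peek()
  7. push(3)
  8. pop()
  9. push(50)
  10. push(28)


push(19) -> [19]
push(21) -> [19, 21]
push(16) -> [19, 21, 16]
push(49) -> [19, 21, 16, 49]
peek()->49
peek()->49
push(3) -> [19, 21, 16, 49, 3]
pop()->3, [19, 21, 16, 49]
push(50) -> [19, 21, 16, 49, 50]
push(28) -> [19, 21, 16, 49, 50, 28]

Final stack: [19, 21, 16, 49, 50, 28]


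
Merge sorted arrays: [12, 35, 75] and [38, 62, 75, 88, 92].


Take 12 from A
Take 35 from A
Take 38 from B
Take 62 from B
Take 75 from A

Merged: [12, 35, 38, 62, 75, 75, 88, 92]


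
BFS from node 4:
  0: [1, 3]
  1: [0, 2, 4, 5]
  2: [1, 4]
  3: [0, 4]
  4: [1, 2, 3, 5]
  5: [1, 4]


Visit 4, enqueue [1, 2, 3, 5]
Visit 1, enqueue [0]
Visit 2, enqueue []
Visit 3, enqueue []
Visit 5, enqueue []
Visit 0, enqueue []

BFS order: [4, 1, 2, 3, 5, 0]


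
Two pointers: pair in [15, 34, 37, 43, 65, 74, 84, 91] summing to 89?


lo=0(15)+hi=7(91)=106
lo=0(15)+hi=6(84)=99
lo=0(15)+hi=5(74)=89

Yes: 15+74=89


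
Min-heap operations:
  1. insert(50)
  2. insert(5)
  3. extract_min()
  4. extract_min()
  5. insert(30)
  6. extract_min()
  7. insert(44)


insert(50) -> [50]
insert(5) -> [5, 50]
extract_min()->5, [50]
extract_min()->50, []
insert(30) -> [30]
extract_min()->30, []
insert(44) -> [44]

Final heap: [44]


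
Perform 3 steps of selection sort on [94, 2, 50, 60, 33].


Initial: [94, 2, 50, 60, 33]
Step 1: min=2 at 1
  Swap: [2, 94, 50, 60, 33]
Step 2: min=33 at 4
  Swap: [2, 33, 50, 60, 94]
Step 3: min=50 at 2
  Swap: [2, 33, 50, 60, 94]

After 3 steps: [2, 33, 50, 60, 94]


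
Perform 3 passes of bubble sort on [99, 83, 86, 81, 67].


Initial: [99, 83, 86, 81, 67]
Pass 1: [83, 86, 81, 67, 99] (4 swaps)
Pass 2: [83, 81, 67, 86, 99] (2 swaps)
Pass 3: [81, 67, 83, 86, 99] (2 swaps)

After 3 passes: [81, 67, 83, 86, 99]


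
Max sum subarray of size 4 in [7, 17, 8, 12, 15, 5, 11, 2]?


[0:4]: 44
[1:5]: 52
[2:6]: 40
[3:7]: 43
[4:8]: 33

Max: 52 at [1:5]


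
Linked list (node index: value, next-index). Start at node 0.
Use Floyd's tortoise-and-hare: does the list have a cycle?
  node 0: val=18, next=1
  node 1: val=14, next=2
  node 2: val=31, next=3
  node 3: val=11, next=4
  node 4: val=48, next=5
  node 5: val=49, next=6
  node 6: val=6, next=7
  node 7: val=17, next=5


Floyd's tortoise (slow, +1) and hare (fast, +2):
  init: slow=0, fast=0
  step 1: slow=1, fast=2
  step 2: slow=2, fast=4
  step 3: slow=3, fast=6
  step 4: slow=4, fast=5
  step 5: slow=5, fast=7
  step 6: slow=6, fast=6
  slow == fast at node 6: cycle detected

Cycle: yes


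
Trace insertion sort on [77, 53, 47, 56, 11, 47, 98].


Initial: [77, 53, 47, 56, 11, 47, 98]
Insert 53: [53, 77, 47, 56, 11, 47, 98]
Insert 47: [47, 53, 77, 56, 11, 47, 98]
Insert 56: [47, 53, 56, 77, 11, 47, 98]
Insert 11: [11, 47, 53, 56, 77, 47, 98]
Insert 47: [11, 47, 47, 53, 56, 77, 98]
Insert 98: [11, 47, 47, 53, 56, 77, 98]

Sorted: [11, 47, 47, 53, 56, 77, 98]


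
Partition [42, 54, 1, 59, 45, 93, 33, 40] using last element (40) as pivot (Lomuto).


Pivot: 40
  1 <= 40: swap -> [1, 54, 42, 59, 45, 93, 33, 40]
  33 <= 40: swap -> [1, 33, 42, 59, 45, 93, 54, 40]
Place pivot at 2: [1, 33, 40, 59, 45, 93, 54, 42]

Partitioned: [1, 33, 40, 59, 45, 93, 54, 42]


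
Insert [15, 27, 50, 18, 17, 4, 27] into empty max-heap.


Insert 15: [15]
Insert 27: [27, 15]
Insert 50: [50, 15, 27]
Insert 18: [50, 18, 27, 15]
Insert 17: [50, 18, 27, 15, 17]
Insert 4: [50, 18, 27, 15, 17, 4]
Insert 27: [50, 18, 27, 15, 17, 4, 27]

Final heap: [50, 18, 27, 15, 17, 4, 27]


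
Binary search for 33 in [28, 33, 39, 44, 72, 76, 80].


Step 1: lo=0, hi=6, mid=3, val=44
Step 2: lo=0, hi=2, mid=1, val=33

Found at index 1


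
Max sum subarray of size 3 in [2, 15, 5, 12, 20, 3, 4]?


[0:3]: 22
[1:4]: 32
[2:5]: 37
[3:6]: 35
[4:7]: 27

Max: 37 at [2:5]


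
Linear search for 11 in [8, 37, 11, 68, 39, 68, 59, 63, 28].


i=0: 8!=11
i=1: 37!=11
i=2: 11==11 found!

Found at 2, 3 comps


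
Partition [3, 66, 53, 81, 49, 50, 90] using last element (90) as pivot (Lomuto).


Pivot: 90
  3 <= 90: advance i (no swap)
  66 <= 90: advance i (no swap)
  53 <= 90: advance i (no swap)
  81 <= 90: advance i (no swap)
  49 <= 90: advance i (no swap)
  50 <= 90: advance i (no swap)
Place pivot at 6: [3, 66, 53, 81, 49, 50, 90]

Partitioned: [3, 66, 53, 81, 49, 50, 90]


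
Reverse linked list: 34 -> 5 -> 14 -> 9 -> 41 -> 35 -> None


Step 1: curr=34, set curr.next=prev(None) | reversed so far: 34
Step 2: curr=5, set curr.next=prev(34) | reversed so far: 5 -> 34
Step 3: curr=14, set curr.next=prev(5) | reversed so far: 14 -> 5 -> 34
Step 4: curr=9, set curr.next=prev(14) | reversed so far: 9 -> 14 -> 5 -> 34
Step 5: curr=41, set curr.next=prev(9) | reversed so far: 41 -> 9 -> 14 -> 5 -> 34
Step 6: curr=35, set curr.next=prev(41) | reversed so far: 35 -> 41 -> 9 -> 14 -> 5 -> 34

35 -> 41 -> 9 -> 14 -> 5 -> 34 -> None


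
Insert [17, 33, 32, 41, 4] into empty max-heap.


Insert 17: [17]
Insert 33: [33, 17]
Insert 32: [33, 17, 32]
Insert 41: [41, 33, 32, 17]
Insert 4: [41, 33, 32, 17, 4]

Final heap: [41, 33, 32, 17, 4]


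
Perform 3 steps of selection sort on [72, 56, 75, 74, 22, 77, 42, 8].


Initial: [72, 56, 75, 74, 22, 77, 42, 8]
Step 1: min=8 at 7
  Swap: [8, 56, 75, 74, 22, 77, 42, 72]
Step 2: min=22 at 4
  Swap: [8, 22, 75, 74, 56, 77, 42, 72]
Step 3: min=42 at 6
  Swap: [8, 22, 42, 74, 56, 77, 75, 72]

After 3 steps: [8, 22, 42, 74, 56, 77, 75, 72]


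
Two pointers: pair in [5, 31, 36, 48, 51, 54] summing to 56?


lo=0(5)+hi=5(54)=59
lo=0(5)+hi=4(51)=56

Yes: 5+51=56


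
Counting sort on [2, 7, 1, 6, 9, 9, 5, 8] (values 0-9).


Input: [2, 7, 1, 6, 9, 9, 5, 8]
Counts: [0, 1, 1, 0, 0, 1, 1, 1, 1, 2]

Sorted: [1, 2, 5, 6, 7, 8, 9, 9]


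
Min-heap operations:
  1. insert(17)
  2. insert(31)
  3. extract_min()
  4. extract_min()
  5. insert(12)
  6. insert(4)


insert(17) -> [17]
insert(31) -> [17, 31]
extract_min()->17, [31]
extract_min()->31, []
insert(12) -> [12]
insert(4) -> [4, 12]

Final heap: [4, 12]


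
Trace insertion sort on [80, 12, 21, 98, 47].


Initial: [80, 12, 21, 98, 47]
Insert 12: [12, 80, 21, 98, 47]
Insert 21: [12, 21, 80, 98, 47]
Insert 98: [12, 21, 80, 98, 47]
Insert 47: [12, 21, 47, 80, 98]

Sorted: [12, 21, 47, 80, 98]


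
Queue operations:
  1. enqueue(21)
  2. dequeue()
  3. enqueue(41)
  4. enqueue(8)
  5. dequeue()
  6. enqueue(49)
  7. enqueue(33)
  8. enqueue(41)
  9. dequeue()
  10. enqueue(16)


enqueue(21) -> [21]
dequeue()->21, []
enqueue(41) -> [41]
enqueue(8) -> [41, 8]
dequeue()->41, [8]
enqueue(49) -> [8, 49]
enqueue(33) -> [8, 49, 33]
enqueue(41) -> [8, 49, 33, 41]
dequeue()->8, [49, 33, 41]
enqueue(16) -> [49, 33, 41, 16]

Final queue: [49, 33, 41, 16]


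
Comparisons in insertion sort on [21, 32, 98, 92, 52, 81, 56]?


Algorithm: insertion sort
Input: [21, 32, 98, 92, 52, 81, 56]
Sorted: [21, 32, 52, 56, 81, 92, 98]

14


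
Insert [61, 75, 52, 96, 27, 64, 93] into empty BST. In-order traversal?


Insert 61: root
Insert 75: R from 61
Insert 52: L from 61
Insert 96: R from 61 -> R from 75
Insert 27: L from 61 -> L from 52
Insert 64: R from 61 -> L from 75
Insert 93: R from 61 -> R from 75 -> L from 96

In-order: [27, 52, 61, 64, 75, 93, 96]


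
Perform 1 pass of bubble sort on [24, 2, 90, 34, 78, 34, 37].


Initial: [24, 2, 90, 34, 78, 34, 37]
Pass 1: [2, 24, 34, 78, 34, 37, 90] (5 swaps)

After 1 pass: [2, 24, 34, 78, 34, 37, 90]


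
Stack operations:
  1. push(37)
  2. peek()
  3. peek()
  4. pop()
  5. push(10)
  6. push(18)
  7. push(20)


push(37) -> [37]
peek()->37
peek()->37
pop()->37, []
push(10) -> [10]
push(18) -> [10, 18]
push(20) -> [10, 18, 20]

Final stack: [10, 18, 20]


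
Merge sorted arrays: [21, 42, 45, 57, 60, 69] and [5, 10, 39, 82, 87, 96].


Take 5 from B
Take 10 from B
Take 21 from A
Take 39 from B
Take 42 from A
Take 45 from A
Take 57 from A
Take 60 from A
Take 69 from A

Merged: [5, 10, 21, 39, 42, 45, 57, 60, 69, 82, 87, 96]


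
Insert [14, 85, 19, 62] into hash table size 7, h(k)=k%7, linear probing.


Insert 14: h=0 -> slot 0
Insert 85: h=1 -> slot 1
Insert 19: h=5 -> slot 5
Insert 62: h=6 -> slot 6

Table: [14, 85, None, None, None, 19, 62]


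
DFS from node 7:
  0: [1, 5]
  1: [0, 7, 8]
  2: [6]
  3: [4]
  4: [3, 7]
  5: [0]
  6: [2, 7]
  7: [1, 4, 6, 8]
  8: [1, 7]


Visit 7, push [8, 6, 4, 1]
Visit 1, push [8, 0]
Visit 0, push [5]
Visit 5, push []
Visit 8, push []
Visit 4, push [3]
Visit 3, push []
Visit 6, push [2]
Visit 2, push []

DFS order: [7, 1, 0, 5, 8, 4, 3, 6, 2]


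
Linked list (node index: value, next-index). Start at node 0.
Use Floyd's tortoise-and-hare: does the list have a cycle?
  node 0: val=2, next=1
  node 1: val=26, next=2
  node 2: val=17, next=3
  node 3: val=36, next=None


Floyd's tortoise (slow, +1) and hare (fast, +2):
  init: slow=0, fast=0
  step 1: slow=1, fast=2
  step 2: fast 2->3->None, no cycle

Cycle: no


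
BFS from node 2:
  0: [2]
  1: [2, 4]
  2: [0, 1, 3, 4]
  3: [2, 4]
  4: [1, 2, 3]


Visit 2, enqueue [0, 1, 3, 4]
Visit 0, enqueue []
Visit 1, enqueue []
Visit 3, enqueue []
Visit 4, enqueue []

BFS order: [2, 0, 1, 3, 4]


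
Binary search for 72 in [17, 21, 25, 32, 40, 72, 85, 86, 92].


Step 1: lo=0, hi=8, mid=4, val=40
Step 2: lo=5, hi=8, mid=6, val=85
Step 3: lo=5, hi=5, mid=5, val=72

Found at index 5


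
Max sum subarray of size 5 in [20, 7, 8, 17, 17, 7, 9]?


[0:5]: 69
[1:6]: 56
[2:7]: 58

Max: 69 at [0:5]


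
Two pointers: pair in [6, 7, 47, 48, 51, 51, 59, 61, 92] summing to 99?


lo=0(6)+hi=8(92)=98
lo=1(7)+hi=8(92)=99

Yes: 7+92=99


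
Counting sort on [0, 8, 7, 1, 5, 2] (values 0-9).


Input: [0, 8, 7, 1, 5, 2]
Counts: [1, 1, 1, 0, 0, 1, 0, 1, 1, 0]

Sorted: [0, 1, 2, 5, 7, 8]


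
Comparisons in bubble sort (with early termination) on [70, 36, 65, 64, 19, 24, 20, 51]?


Algorithm: bubble sort (with early termination)
Input: [70, 36, 65, 64, 19, 24, 20, 51]
Sorted: [19, 20, 24, 36, 51, 64, 65, 70]

27


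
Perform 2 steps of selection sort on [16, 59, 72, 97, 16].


Initial: [16, 59, 72, 97, 16]
Step 1: min=16 at 0
  Swap: [16, 59, 72, 97, 16]
Step 2: min=16 at 4
  Swap: [16, 16, 72, 97, 59]

After 2 steps: [16, 16, 72, 97, 59]


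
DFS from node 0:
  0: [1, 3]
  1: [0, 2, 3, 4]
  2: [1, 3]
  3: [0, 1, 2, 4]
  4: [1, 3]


Visit 0, push [3, 1]
Visit 1, push [4, 3, 2]
Visit 2, push [3]
Visit 3, push [4]
Visit 4, push []

DFS order: [0, 1, 2, 3, 4]


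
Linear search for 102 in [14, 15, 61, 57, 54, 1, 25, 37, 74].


i=0: 14!=102
i=1: 15!=102
i=2: 61!=102
i=3: 57!=102
i=4: 54!=102
i=5: 1!=102
i=6: 25!=102
i=7: 37!=102
i=8: 74!=102

Not found, 9 comps


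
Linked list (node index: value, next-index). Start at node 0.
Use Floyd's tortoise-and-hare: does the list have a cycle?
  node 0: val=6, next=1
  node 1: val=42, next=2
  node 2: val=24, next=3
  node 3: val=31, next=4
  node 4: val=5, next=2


Floyd's tortoise (slow, +1) and hare (fast, +2):
  init: slow=0, fast=0
  step 1: slow=1, fast=2
  step 2: slow=2, fast=4
  step 3: slow=3, fast=3
  slow == fast at node 3: cycle detected

Cycle: yes


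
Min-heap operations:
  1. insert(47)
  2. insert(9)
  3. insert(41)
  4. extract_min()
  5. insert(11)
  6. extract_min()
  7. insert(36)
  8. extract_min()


insert(47) -> [47]
insert(9) -> [9, 47]
insert(41) -> [9, 47, 41]
extract_min()->9, [41, 47]
insert(11) -> [11, 47, 41]
extract_min()->11, [41, 47]
insert(36) -> [36, 47, 41]
extract_min()->36, [41, 47]

Final heap: [41, 47]


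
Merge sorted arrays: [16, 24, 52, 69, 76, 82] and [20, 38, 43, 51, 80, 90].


Take 16 from A
Take 20 from B
Take 24 from A
Take 38 from B
Take 43 from B
Take 51 from B
Take 52 from A
Take 69 from A
Take 76 from A
Take 80 from B
Take 82 from A

Merged: [16, 20, 24, 38, 43, 51, 52, 69, 76, 80, 82, 90]


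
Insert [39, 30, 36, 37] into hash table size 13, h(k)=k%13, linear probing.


Insert 39: h=0 -> slot 0
Insert 30: h=4 -> slot 4
Insert 36: h=10 -> slot 10
Insert 37: h=11 -> slot 11

Table: [39, None, None, None, 30, None, None, None, None, None, 36, 37, None]


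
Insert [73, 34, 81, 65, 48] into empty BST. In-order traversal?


Insert 73: root
Insert 34: L from 73
Insert 81: R from 73
Insert 65: L from 73 -> R from 34
Insert 48: L from 73 -> R from 34 -> L from 65

In-order: [34, 48, 65, 73, 81]


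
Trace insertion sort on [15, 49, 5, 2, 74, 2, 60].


Initial: [15, 49, 5, 2, 74, 2, 60]
Insert 49: [15, 49, 5, 2, 74, 2, 60]
Insert 5: [5, 15, 49, 2, 74, 2, 60]
Insert 2: [2, 5, 15, 49, 74, 2, 60]
Insert 74: [2, 5, 15, 49, 74, 2, 60]
Insert 2: [2, 2, 5, 15, 49, 74, 60]
Insert 60: [2, 2, 5, 15, 49, 60, 74]

Sorted: [2, 2, 5, 15, 49, 60, 74]


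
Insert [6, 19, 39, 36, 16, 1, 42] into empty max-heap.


Insert 6: [6]
Insert 19: [19, 6]
Insert 39: [39, 6, 19]
Insert 36: [39, 36, 19, 6]
Insert 16: [39, 36, 19, 6, 16]
Insert 1: [39, 36, 19, 6, 16, 1]
Insert 42: [42, 36, 39, 6, 16, 1, 19]

Final heap: [42, 36, 39, 6, 16, 1, 19]


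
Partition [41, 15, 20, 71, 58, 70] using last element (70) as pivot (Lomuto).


Pivot: 70
  41 <= 70: advance i (no swap)
  15 <= 70: advance i (no swap)
  20 <= 70: advance i (no swap)
  58 <= 70: swap -> [41, 15, 20, 58, 71, 70]
Place pivot at 4: [41, 15, 20, 58, 70, 71]

Partitioned: [41, 15, 20, 58, 70, 71]


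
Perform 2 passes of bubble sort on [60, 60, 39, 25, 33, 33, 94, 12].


Initial: [60, 60, 39, 25, 33, 33, 94, 12]
Pass 1: [60, 39, 25, 33, 33, 60, 12, 94] (5 swaps)
Pass 2: [39, 25, 33, 33, 60, 12, 60, 94] (5 swaps)

After 2 passes: [39, 25, 33, 33, 60, 12, 60, 94]


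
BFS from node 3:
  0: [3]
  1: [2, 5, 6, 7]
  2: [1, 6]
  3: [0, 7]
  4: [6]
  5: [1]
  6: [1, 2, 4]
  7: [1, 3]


Visit 3, enqueue [0, 7]
Visit 0, enqueue []
Visit 7, enqueue [1]
Visit 1, enqueue [2, 5, 6]
Visit 2, enqueue []
Visit 5, enqueue []
Visit 6, enqueue [4]
Visit 4, enqueue []

BFS order: [3, 0, 7, 1, 2, 5, 6, 4]


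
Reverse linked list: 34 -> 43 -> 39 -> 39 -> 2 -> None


Step 1: curr=34, set curr.next=prev(None) | reversed so far: 34
Step 2: curr=43, set curr.next=prev(34) | reversed so far: 43 -> 34
Step 3: curr=39, set curr.next=prev(43) | reversed so far: 39 -> 43 -> 34
Step 4: curr=39, set curr.next=prev(39) | reversed so far: 39 -> 39 -> 43 -> 34
Step 5: curr=2, set curr.next=prev(39) | reversed so far: 2 -> 39 -> 39 -> 43 -> 34

2 -> 39 -> 39 -> 43 -> 34 -> None


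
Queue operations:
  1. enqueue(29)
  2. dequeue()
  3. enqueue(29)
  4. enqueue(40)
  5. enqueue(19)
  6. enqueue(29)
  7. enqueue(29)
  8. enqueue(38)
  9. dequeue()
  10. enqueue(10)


enqueue(29) -> [29]
dequeue()->29, []
enqueue(29) -> [29]
enqueue(40) -> [29, 40]
enqueue(19) -> [29, 40, 19]
enqueue(29) -> [29, 40, 19, 29]
enqueue(29) -> [29, 40, 19, 29, 29]
enqueue(38) -> [29, 40, 19, 29, 29, 38]
dequeue()->29, [40, 19, 29, 29, 38]
enqueue(10) -> [40, 19, 29, 29, 38, 10]

Final queue: [40, 19, 29, 29, 38, 10]


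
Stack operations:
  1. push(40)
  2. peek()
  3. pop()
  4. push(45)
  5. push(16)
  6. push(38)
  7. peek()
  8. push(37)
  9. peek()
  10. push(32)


push(40) -> [40]
peek()->40
pop()->40, []
push(45) -> [45]
push(16) -> [45, 16]
push(38) -> [45, 16, 38]
peek()->38
push(37) -> [45, 16, 38, 37]
peek()->37
push(32) -> [45, 16, 38, 37, 32]

Final stack: [45, 16, 38, 37, 32]


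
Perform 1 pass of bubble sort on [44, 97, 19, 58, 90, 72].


Initial: [44, 97, 19, 58, 90, 72]
Pass 1: [44, 19, 58, 90, 72, 97] (4 swaps)

After 1 pass: [44, 19, 58, 90, 72, 97]


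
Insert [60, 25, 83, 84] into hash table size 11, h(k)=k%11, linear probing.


Insert 60: h=5 -> slot 5
Insert 25: h=3 -> slot 3
Insert 83: h=6 -> slot 6
Insert 84: h=7 -> slot 7

Table: [None, None, None, 25, None, 60, 83, 84, None, None, None]


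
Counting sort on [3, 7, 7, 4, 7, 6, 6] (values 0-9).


Input: [3, 7, 7, 4, 7, 6, 6]
Counts: [0, 0, 0, 1, 1, 0, 2, 3, 0, 0]

Sorted: [3, 4, 6, 6, 7, 7, 7]


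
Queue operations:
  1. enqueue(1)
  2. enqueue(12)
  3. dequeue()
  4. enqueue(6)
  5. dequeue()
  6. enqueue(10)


enqueue(1) -> [1]
enqueue(12) -> [1, 12]
dequeue()->1, [12]
enqueue(6) -> [12, 6]
dequeue()->12, [6]
enqueue(10) -> [6, 10]

Final queue: [6, 10]


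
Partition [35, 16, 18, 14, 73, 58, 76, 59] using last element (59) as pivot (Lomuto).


Pivot: 59
  35 <= 59: advance i (no swap)
  16 <= 59: advance i (no swap)
  18 <= 59: advance i (no swap)
  14 <= 59: advance i (no swap)
  58 <= 59: swap -> [35, 16, 18, 14, 58, 73, 76, 59]
Place pivot at 5: [35, 16, 18, 14, 58, 59, 76, 73]

Partitioned: [35, 16, 18, 14, 58, 59, 76, 73]


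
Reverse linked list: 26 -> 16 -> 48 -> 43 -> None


Step 1: curr=26, set curr.next=prev(None) | reversed so far: 26
Step 2: curr=16, set curr.next=prev(26) | reversed so far: 16 -> 26
Step 3: curr=48, set curr.next=prev(16) | reversed so far: 48 -> 16 -> 26
Step 4: curr=43, set curr.next=prev(48) | reversed so far: 43 -> 48 -> 16 -> 26

43 -> 48 -> 16 -> 26 -> None


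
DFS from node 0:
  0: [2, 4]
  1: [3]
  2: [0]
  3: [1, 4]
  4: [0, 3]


Visit 0, push [4, 2]
Visit 2, push []
Visit 4, push [3]
Visit 3, push [1]
Visit 1, push []

DFS order: [0, 2, 4, 3, 1]


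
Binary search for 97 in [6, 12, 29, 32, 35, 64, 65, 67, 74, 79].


Step 1: lo=0, hi=9, mid=4, val=35
Step 2: lo=5, hi=9, mid=7, val=67
Step 3: lo=8, hi=9, mid=8, val=74
Step 4: lo=9, hi=9, mid=9, val=79

Not found


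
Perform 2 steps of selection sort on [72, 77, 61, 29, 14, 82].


Initial: [72, 77, 61, 29, 14, 82]
Step 1: min=14 at 4
  Swap: [14, 77, 61, 29, 72, 82]
Step 2: min=29 at 3
  Swap: [14, 29, 61, 77, 72, 82]

After 2 steps: [14, 29, 61, 77, 72, 82]
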